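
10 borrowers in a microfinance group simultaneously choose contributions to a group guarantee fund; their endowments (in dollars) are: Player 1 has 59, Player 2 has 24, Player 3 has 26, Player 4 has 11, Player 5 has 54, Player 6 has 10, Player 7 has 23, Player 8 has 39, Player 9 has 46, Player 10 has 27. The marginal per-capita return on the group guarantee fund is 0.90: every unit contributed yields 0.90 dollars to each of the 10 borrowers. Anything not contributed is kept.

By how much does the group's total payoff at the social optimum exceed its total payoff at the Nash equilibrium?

2552.00 dollars

The private return per contributed unit is 0.90 < 1 for everyone, so the Nash equilibrium is zero contribution and the group total is Σ E_j = 59 + 24 + 26 + 11 + 54 + 10 + 23 + 39 + 46 + 27 = 319.
Each contributed unit returns 9.000 to the group, so the social optimum is full contribution by everyone: group total = 9.000 × 319 = 2871.00.
Efficiency loss = (9.000 − 1) × 319 = 2552.00.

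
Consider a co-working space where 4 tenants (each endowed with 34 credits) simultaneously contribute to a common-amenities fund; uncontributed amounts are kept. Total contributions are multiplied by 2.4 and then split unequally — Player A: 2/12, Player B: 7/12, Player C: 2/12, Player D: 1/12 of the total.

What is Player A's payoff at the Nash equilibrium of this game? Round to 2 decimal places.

For player j, contributing a unit is worthwhile iff 2.4 × (j's share) ≥ 1, i.e. iff j's share is at least 0.4167.
The only share above 0.4167 is Player B's 7/12, contributing 34; the remaining 3 contribute 0. Total contributed: 34.
Player A keeps 34 and receives 2.4 × 34 × 2/12 = 13.60 from the common-amenities fund, for a payoff of 47.60.

47.60 credits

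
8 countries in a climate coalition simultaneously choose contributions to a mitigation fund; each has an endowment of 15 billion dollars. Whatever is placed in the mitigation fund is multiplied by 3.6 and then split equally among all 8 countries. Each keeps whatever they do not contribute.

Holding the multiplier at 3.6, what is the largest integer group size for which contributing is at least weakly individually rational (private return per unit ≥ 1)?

Private return per unit is 3.6/(group size), which is ≥ 1 whenever the group size is ≤ 3.6.
The largest such integer is 3.

3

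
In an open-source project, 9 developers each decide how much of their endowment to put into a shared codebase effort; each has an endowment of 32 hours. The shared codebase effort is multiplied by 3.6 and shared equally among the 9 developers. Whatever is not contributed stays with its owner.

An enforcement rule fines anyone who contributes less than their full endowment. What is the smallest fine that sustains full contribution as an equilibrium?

Given the others contribute fully, the best deviation is to contribute 0 (any partial contribution still incurs the fine and gives up units whose private return 0.4000 is below 1).
Deviating from 32 to 0 saves 32 hours but forfeits the deviator's share of the drop in the shared codebase effort: 3.6/9 × 32 = 12.80.
So the deviation gain is 32 − 12.80 = 19.20, and the fine must be at least 19.20 hours to wipe it out.

19.20 hours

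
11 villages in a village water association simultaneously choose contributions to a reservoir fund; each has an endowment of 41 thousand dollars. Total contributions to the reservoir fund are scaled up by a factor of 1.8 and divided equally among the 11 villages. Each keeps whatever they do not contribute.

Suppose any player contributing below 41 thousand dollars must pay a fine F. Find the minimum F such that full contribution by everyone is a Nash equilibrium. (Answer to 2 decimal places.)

34.29 thousand dollars

Given the others contribute fully, the best deviation is to contribute 0 (any partial contribution still incurs the fine and gives up units whose private return 0.1636 is below 1).
Deviating from 41 to 0 saves 41 thousand dollars but forfeits the deviator's share of the drop in the reservoir fund: 1.8/11 × 41 = 6.71.
So the deviation gain is 41 − 6.71 = 34.29, and the fine must be at least 34.29 thousand dollars to wipe it out.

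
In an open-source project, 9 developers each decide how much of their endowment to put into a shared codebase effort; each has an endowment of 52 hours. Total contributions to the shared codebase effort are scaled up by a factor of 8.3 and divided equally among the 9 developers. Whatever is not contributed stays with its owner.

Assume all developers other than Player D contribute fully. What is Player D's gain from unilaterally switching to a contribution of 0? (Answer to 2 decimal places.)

Switching from a contribution of 52 to 0 lets Player D keep an extra 52 hours, but lowers the shared codebase effort by 52, which costs Player D their own share of that drop: 8.3/9 × 52 = 47.96.
Net gain = 52 − 47.96 = 4.04. The private return per contributed unit (0.9222) is below 1, so free-riding is indeed the best response regardless of what the others do.

4.04 hours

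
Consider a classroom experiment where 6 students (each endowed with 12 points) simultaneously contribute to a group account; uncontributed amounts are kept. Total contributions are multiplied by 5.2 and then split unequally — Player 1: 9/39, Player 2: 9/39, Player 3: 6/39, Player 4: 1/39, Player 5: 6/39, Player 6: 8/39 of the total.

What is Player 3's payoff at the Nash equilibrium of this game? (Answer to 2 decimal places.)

For player j, contributing a unit is worthwhile iff 5.2 × (j's share) ≥ 1, i.e. iff j's share is at least 0.1923.
Player 1, Player 2 and Player 6 clear that bar, contributing 12 each; the remaining 3 contribute 0. Total contributed: 36.
Player 3 keeps 12 and receives 5.2 × 36 × 6/39 = 28.80 from the group account, for a payoff of 40.80.

40.80 points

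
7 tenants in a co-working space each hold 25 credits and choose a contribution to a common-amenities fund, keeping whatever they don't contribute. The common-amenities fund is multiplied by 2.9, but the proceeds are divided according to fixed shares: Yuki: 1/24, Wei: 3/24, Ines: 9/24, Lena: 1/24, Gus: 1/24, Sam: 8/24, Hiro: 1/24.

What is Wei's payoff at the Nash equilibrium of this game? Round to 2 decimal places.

34.06 credits

A player with share s gets back 2.9·s per unit contributed, so full contribution is dominant for anyone with s > 1/2.9 = 0.3448 and zero contribution is dominant for anyone below.
The only share above 0.3448 is Ines's 9/24, contributing 25; the remaining 6 contribute 0. Total contributed: 25.
Wei keeps 25 and receives 2.9 × 25 × 3/24 = 9.06 from the common-amenities fund, for a payoff of 34.06.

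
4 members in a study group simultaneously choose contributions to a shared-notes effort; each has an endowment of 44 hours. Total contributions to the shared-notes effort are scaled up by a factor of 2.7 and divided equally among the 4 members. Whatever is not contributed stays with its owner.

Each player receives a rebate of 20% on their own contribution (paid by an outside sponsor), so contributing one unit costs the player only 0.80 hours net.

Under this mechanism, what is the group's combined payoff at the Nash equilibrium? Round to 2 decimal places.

176.00 hours

Even with the mechanism, each unit contributed returns only (2.7/4) / 0.80 = 0.8438 per unit of net cost, so contributing nothing is still dominant.
Everyone keeps their endowment and the group total is 4 × 44 = 176.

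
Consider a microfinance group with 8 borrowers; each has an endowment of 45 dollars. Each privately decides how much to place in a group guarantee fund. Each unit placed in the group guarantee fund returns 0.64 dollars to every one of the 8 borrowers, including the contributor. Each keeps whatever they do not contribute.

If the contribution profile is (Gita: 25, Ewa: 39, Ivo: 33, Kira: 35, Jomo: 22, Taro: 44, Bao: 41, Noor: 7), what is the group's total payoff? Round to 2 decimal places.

1373.52 dollars

Total contributed: 25 + 39 + 33 + 35 + 22 + 44 + 41 + 7 = 246; total kept: 8 × 45 − 246 = 114.
The group guarantee fund pays out 0.64 × 8 × 246 = 1259.52 in aggregate.
Group total = 114 + 1259.52 = 1373.52.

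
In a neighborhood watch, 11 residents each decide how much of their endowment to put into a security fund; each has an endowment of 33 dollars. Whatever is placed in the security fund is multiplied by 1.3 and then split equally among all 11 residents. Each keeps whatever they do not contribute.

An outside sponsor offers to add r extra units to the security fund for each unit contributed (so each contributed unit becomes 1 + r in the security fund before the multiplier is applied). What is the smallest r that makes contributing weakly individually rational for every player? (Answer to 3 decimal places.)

7.462

With matching at rate r, one contributed unit becomes (1 + r) in the security fund and returns 1.3 × (1 + r) / 11 to the contributor.
Setting this equal to 1: 1 + r = 11/1.3 = 8.4615.
So the minimum matching rate is r = 8.4615 − 1 = 7.462.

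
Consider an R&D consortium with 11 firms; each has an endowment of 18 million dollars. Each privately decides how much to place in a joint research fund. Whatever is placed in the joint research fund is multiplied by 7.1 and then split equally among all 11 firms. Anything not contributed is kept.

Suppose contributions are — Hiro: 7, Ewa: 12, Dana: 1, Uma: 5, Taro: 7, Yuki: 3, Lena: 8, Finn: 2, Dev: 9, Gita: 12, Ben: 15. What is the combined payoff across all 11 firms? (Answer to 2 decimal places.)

692.10 million dollars

Total contributed: 7 + 12 + 1 + 5 + 7 + 3 + 8 + 2 + 9 + 12 + 15 = 81; total kept: 11 × 18 − 81 = 117.
The joint research fund pays out 7.1 × 81 = 575.10 in aggregate.
Group total = 117 + 575.10 = 692.10.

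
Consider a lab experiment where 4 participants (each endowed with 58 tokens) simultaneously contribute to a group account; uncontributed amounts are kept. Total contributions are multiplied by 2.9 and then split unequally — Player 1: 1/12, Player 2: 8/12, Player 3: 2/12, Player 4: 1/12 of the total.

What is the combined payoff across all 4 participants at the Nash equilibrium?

342.20 tokens

A player with share s gets back 2.9·s per unit contributed, so full contribution is dominant for anyone with s > 1/2.9 = 0.3448 and zero contribution is dominant for anyone below.
Player 2 alone (share 8/12) is above the threshold, contributing 58; the remaining 3 contribute 0. Total contributed: 58.
The group account pays out 2.9 × 58 = 168.20 in total (split across the unequal shares, but the aggregate is all that matters for the group sum).
The 3 free-riders keep 58 each, adding 174. Group total = 174 + 168.20 = 342.20.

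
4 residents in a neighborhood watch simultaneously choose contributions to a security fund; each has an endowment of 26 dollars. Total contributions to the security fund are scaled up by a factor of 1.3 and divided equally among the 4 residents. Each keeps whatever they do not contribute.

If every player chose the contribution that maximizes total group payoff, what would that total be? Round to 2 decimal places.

Each contributed unit returns 1.300 to the group as a whole (0.3250 to each of 4 players), which exceeds 1, so the social optimum is full contribution: group total = 1.300 × 104 = 135.20.

135.20 dollars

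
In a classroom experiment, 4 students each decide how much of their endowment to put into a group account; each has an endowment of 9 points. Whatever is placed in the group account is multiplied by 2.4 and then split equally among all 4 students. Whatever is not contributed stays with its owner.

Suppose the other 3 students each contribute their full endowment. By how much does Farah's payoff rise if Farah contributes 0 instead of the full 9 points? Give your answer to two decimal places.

Switching from a contribution of 9 to 0 lets Farah keep an extra 9 points, but lowers the group account by 9, which costs Farah their own share of that drop: 2.4/4 × 9 = 5.40.
Net gain = 9 − 5.40 = 3.60. The private return per contributed unit (0.6000) is below 1, so free-riding is indeed the best response regardless of what the others do.

3.60 points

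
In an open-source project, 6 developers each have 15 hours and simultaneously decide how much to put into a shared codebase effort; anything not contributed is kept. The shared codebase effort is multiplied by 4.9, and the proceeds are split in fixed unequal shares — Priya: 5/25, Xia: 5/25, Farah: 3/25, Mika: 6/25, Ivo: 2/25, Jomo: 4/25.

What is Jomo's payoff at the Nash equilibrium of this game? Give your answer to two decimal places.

For player j, contributing a unit is worthwhile iff 4.9 × (j's share) ≥ 1, i.e. iff j's share is at least 0.2041.
Only Mika (6/25) clears that bar, contributing 15; the remaining 5 contribute 0. Total contributed: 15.
Jomo keeps 15 and receives 4.9 × 15 × 4/25 = 11.76 from the shared codebase effort, for a payoff of 26.76.

26.76 hours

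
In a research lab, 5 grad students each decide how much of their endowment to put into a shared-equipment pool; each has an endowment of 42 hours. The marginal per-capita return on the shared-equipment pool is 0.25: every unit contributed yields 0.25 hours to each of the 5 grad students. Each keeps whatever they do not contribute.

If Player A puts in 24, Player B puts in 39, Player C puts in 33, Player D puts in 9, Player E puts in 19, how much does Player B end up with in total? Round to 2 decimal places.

Total contributed: 24 + 39 + 33 + 9 + 19 = 124.
Each receives 0.25 × 124 = 31.00 from the shared-equipment pool.
Player B keeps 42 − 39 = 3, so Player B's payoff is 3 + 31.00 = 34.00.

34.00 hours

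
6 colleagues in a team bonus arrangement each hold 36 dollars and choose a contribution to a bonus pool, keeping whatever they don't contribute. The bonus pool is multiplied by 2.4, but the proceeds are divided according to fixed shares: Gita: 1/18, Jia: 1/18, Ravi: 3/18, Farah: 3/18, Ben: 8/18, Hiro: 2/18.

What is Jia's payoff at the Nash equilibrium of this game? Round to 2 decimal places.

40.80 dollars

Each unit j contributes comes back to j as 2.4 × (j's share), so j prefers to contribute only if that share exceeds 1/2.4 = 0.4167; otherwise keeping the unit dominates.
Only Ben (8/18) clears that bar, contributing 36; the remaining 5 contribute 0. Total contributed: 36.
Jia keeps 36 and receives 2.4 × 36 × 1/18 = 4.80 from the bonus pool, for a payoff of 40.80.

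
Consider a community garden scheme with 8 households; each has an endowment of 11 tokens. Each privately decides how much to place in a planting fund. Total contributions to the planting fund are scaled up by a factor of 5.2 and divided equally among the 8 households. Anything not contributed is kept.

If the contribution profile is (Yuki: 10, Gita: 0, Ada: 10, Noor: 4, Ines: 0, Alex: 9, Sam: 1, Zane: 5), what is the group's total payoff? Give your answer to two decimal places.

251.80 tokens

Total contributed: 10 + 0 + 10 + 4 + 0 + 9 + 1 + 5 = 39; total kept: 8 × 11 − 39 = 49.
The planting fund pays out 5.2 × 39 = 202.80 in aggregate.
Group total = 49 + 202.80 = 251.80.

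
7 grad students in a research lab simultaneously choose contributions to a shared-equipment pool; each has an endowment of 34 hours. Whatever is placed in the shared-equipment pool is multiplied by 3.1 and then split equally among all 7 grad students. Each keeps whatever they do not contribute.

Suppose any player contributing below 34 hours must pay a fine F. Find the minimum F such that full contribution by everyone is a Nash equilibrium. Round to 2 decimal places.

18.94 hours

Given the others contribute fully, the best deviation is to contribute 0 (any partial contribution still incurs the fine and gives up units whose private return 0.4429 is below 1).
Deviating from 34 to 0 saves 34 hours but forfeits the deviator's share of the drop in the shared-equipment pool: 3.1/7 × 34 = 15.06.
So the deviation gain is 34 − 15.06 = 18.94, and the fine must be at least 18.94 hours to wipe it out.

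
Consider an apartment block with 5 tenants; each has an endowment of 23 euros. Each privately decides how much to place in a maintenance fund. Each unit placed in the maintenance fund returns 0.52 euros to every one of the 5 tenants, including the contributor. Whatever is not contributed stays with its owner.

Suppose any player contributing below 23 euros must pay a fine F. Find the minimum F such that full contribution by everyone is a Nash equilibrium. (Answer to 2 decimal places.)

Given the others contribute fully, the best deviation is to contribute 0 (any partial contribution still incurs the fine and gives up units whose private return 0.52 is below 1).
Deviating from 23 to 0 saves 23 euros but forfeits the deviator's share of the drop in the maintenance fund: 0.52 × 23 = 11.96.
So the deviation gain is 23 − 11.96 = 11.04, and the fine must be at least 11.04 euros to wipe it out.

11.04 euros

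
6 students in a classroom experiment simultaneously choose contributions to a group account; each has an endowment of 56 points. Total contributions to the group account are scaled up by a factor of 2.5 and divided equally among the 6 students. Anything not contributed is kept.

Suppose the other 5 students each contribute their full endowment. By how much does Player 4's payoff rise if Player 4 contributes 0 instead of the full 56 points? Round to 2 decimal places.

32.67 points

Switching from a contribution of 56 to 0 lets Player 4 keep an extra 56 points, but lowers the group account by 56, which costs Player 4 their own share of that drop: 2.5/6 × 56 = 23.33.
Net gain = 56 − 23.33 = 32.67. The private return per contributed unit (0.4167) is below 1, so free-riding is indeed the best response regardless of what the others do.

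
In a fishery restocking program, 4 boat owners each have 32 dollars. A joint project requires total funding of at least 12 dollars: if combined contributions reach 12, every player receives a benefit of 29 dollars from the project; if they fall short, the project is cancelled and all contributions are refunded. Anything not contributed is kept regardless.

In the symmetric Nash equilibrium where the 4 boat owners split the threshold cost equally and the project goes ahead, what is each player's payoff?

Equal share of the threshold: 12/4 = 3.
At this profile no one gains by cutting their contribution: any cut drops the total below 12, the project is cancelled, contributions are refunded, and the deviator ends with 32, which is less than 32 − 3 + 29 = 58. Contributing more than 3 just wastes the excess. So contributing exactly 3 is a best response.
Each player's payoff: 32 − 3 + 29 = 58.

58 dollars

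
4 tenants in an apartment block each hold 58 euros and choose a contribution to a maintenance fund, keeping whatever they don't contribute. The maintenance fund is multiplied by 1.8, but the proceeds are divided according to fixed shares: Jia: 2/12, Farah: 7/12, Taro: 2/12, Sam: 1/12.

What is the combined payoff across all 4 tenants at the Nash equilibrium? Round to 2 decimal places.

Player j's private return per contributed unit is 1.8 × (j's share). Contributing is weakly dominant for j when that share is at least 1/1.8 = 0.5556, and contributing 0 is dominant otherwise.
Farah alone (share 7/12) is above the threshold, contributing 58; the remaining 3 contribute 0. Total contributed: 58.
The maintenance fund pays out 1.8 × 58 = 104.40 in total (split across the unequal shares, but the aggregate is all that matters for the group sum).
The 3 free-riders keep 58 each, adding 174. Group total = 174 + 104.40 = 278.40.

278.40 euros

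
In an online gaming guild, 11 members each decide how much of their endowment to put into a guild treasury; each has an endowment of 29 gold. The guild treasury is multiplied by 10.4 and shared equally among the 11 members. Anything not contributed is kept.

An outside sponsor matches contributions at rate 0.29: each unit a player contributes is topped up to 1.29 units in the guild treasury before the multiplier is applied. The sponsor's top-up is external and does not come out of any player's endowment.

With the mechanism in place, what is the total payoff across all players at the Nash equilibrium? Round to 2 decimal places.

4279.70 gold

Under the mechanism each unit contributed yields 10.4 × 1.29 / 11 = 1.2196 back to its contributor per unit of net cost, which exceeds 1, making full contribution the dominant choice for everyone.
At the Nash equilibrium everyone contributes 29. Group total payoff = 10.4 × 1.29 × 319 = 4279.70.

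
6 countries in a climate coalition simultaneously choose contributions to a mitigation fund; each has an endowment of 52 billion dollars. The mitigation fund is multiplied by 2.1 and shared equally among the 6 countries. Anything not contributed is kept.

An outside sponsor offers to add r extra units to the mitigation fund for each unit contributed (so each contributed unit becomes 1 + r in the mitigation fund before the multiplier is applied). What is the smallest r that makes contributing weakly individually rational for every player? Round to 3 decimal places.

1.857

With matching at rate r, one contributed unit becomes (1 + r) in the mitigation fund and returns 2.1 × (1 + r) / 6 to the contributor.
Setting this equal to 1: 1 + r = 6/2.1 = 2.8571.
So the minimum matching rate is r = 2.8571 − 1 = 1.857.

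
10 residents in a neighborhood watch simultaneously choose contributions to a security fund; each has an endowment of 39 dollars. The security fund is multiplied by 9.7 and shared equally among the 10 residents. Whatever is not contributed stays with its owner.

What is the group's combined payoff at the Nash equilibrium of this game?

390.00 dollars

Each contributed unit returns 9.7/10 = 0.9700 to its contributor — below 1 — so contributing 0 is dominant for every player. At the Nash equilibrium everyone keeps their 39, and the group total is 10 × 39 = 390.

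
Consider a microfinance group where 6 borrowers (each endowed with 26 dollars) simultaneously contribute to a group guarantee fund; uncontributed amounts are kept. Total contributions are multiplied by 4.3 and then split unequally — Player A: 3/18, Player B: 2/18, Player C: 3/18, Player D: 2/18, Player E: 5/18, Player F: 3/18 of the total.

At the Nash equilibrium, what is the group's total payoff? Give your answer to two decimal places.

241.80 dollars

Each unit j contributes comes back to j as 4.3 × (j's share), so j prefers to contribute only if that share exceeds 1/4.3 = 0.2326; otherwise keeping the unit dominates.
Only Player E (5/18) clears that bar, contributing 26; the remaining 5 contribute 0. Total contributed: 26.
The group guarantee fund pays out 4.3 × 26 = 111.80 in total (split across the unequal shares, but the aggregate is all that matters for the group sum).
The 5 free-riders keep 26 each, adding 130. Group total = 130 + 111.80 = 241.80.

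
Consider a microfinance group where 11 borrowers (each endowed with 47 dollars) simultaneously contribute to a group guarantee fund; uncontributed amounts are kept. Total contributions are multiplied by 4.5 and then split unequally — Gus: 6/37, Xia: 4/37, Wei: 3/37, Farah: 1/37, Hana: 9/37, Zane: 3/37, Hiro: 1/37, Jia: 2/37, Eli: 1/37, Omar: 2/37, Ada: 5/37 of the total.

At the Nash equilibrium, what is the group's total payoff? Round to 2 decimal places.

Each unit j contributes comes back to j as 4.5 × (j's share), so j prefers to contribute only if that share exceeds 1/4.5 = 0.2222; otherwise keeping the unit dominates.
Only Hana (9/37) clears that bar, contributing 47; the remaining 10 contribute 0. Total contributed: 47.
The group guarantee fund pays out 4.5 × 47 = 211.50 in total (split across the unequal shares, but the aggregate is all that matters for the group sum).
The 10 free-riders keep 47 each, adding 470. Group total = 470 + 211.50 = 681.50.

681.50 dollars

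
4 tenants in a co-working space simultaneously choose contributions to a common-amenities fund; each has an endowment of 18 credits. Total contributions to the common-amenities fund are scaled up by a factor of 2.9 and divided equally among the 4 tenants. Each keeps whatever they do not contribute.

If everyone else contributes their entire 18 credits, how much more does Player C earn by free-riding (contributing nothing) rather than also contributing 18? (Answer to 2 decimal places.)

Switching from a contribution of 18 to 0 lets Player C keep an extra 18 credits, but lowers the common-amenities fund by 18, which costs Player C their own share of that drop: 2.9/4 × 18 = 13.05.
Net gain = 18 − 13.05 = 4.95. The private return per contributed unit (0.7250) is below 1, so free-riding is indeed the best response regardless of what the others do.

4.95 credits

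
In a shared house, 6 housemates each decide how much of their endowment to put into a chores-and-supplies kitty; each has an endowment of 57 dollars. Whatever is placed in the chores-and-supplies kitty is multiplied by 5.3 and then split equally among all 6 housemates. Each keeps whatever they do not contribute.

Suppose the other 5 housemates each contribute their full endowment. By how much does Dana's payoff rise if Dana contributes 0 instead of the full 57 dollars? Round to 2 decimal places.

Switching from a contribution of 57 to 0 lets Dana keep an extra 57 dollars, but lowers the chores-and-supplies kitty by 57, which costs Dana their own share of that drop: 5.3/6 × 57 = 50.35.
Net gain = 57 − 50.35 = 6.65. The private return per contributed unit (0.8833) is below 1, so free-riding is indeed the best response regardless of what the others do.

6.65 dollars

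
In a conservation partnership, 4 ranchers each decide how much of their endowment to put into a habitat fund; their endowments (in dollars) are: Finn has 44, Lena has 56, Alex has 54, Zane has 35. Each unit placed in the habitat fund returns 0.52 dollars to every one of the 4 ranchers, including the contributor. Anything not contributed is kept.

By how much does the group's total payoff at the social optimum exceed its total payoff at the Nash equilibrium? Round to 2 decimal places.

204.12 dollars

The private return per contributed unit is 0.52 < 1 for everyone, so the Nash equilibrium is zero contribution and the group total is Σ E_j = 44 + 56 + 54 + 35 = 189.
Each contributed unit returns 2.080 to the group, so the social optimum is full contribution by everyone: group total = 2.080 × 189 = 393.12.
Efficiency loss = (2.080 − 1) × 189 = 204.12.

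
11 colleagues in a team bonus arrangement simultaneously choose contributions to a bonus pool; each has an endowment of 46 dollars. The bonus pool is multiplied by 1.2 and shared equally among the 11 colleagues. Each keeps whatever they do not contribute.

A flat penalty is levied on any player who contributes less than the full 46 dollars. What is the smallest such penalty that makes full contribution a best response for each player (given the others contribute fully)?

Given the others contribute fully, the best deviation is to contribute 0 (any partial contribution still incurs the fine and gives up units whose private return 0.1091 is below 1).
Deviating from 46 to 0 saves 46 dollars but forfeits the deviator's share of the drop in the bonus pool: 1.2/11 × 46 = 5.02.
So the deviation gain is 46 − 5.02 = 40.98, and the fine must be at least 40.98 dollars to wipe it out.

40.98 dollars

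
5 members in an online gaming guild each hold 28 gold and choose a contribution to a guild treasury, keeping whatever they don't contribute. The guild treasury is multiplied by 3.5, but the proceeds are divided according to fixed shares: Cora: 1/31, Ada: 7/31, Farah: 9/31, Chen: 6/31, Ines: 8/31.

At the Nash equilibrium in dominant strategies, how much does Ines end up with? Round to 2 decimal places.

A player with share s gets back 3.5·s per unit contributed, so full contribution is dominant for anyone with s > 1/3.5 = 0.2857 and zero contribution is dominant for anyone below.
The only share above 0.2857 is Farah's 9/31, contributing 28; the remaining 4 contribute 0. Total contributed: 28.
Ines keeps 28 and receives 3.5 × 28 × 8/31 = 25.29 from the guild treasury, for a payoff of 53.29.

53.29 gold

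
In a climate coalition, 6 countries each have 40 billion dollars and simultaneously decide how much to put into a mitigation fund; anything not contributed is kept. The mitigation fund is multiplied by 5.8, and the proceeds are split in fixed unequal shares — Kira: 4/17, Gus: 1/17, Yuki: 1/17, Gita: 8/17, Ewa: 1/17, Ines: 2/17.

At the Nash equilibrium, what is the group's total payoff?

Each unit j contributes comes back to j as 5.8 × (j's share), so j prefers to contribute only if that share exceeds 1/5.8 = 0.1724; otherwise keeping the unit dominates.
The shares above 0.1724 belong to Kira and Gita, contributing 40 each; the remaining 4 contribute 0. Total contributed: 80.
The mitigation fund pays out 5.8 × 80 = 464.00 in total (split across the unequal shares, but the aggregate is all that matters for the group sum).
The 4 free-riders keep 40 each, adding 160. Group total = 160 + 464.00 = 624.00.

624.00 billion dollars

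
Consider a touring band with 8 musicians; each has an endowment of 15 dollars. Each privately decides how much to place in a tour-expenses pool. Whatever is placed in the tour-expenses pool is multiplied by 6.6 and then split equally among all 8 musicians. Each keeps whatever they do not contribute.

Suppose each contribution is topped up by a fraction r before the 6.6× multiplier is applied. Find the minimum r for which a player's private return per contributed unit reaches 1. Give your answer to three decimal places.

With matching at rate r, one contributed unit becomes (1 + r) in the tour-expenses pool and returns 6.6 × (1 + r) / 8 to the contributor.
Setting this equal to 1: 1 + r = 8/6.6 = 1.2121.
So the minimum matching rate is r = 1.2121 − 1 = 0.212.

0.212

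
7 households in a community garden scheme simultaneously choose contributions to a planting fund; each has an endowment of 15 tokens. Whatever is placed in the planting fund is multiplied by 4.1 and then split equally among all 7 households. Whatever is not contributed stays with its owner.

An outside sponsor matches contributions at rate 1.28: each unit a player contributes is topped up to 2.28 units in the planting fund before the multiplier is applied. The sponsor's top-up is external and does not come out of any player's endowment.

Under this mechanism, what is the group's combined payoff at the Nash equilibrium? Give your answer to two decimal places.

Under the mechanism each unit contributed yields 4.1 × 2.28 / 7 = 1.3354 back to its contributor per unit of net cost, which exceeds 1, making full contribution the dominant choice for everyone.
So the Nash equilibrium is full contribution by all 7; the group earns 4.1 × 2.28 × 105 = 981.54.

981.54 tokens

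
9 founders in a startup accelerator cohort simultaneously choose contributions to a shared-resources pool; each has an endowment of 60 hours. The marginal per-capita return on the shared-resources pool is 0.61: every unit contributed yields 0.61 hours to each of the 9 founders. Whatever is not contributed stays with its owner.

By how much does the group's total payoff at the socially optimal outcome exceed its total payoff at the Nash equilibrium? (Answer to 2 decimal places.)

2424.60 hours

The private return per contributed unit is 0.61 < 1, so contributing 0 is dominant for every player. At the Nash equilibrium everyone keeps their 60, and the group total is 9 × 60 = 540.
Each contributed unit returns 5.490 to the group as a whole (0.61 to each of 9 players), which exceeds 1, so the social optimum is full contribution: group total = 5.490 × 540 = 2964.60.
Efficiency loss = 2964.60 − 540 = 2424.60.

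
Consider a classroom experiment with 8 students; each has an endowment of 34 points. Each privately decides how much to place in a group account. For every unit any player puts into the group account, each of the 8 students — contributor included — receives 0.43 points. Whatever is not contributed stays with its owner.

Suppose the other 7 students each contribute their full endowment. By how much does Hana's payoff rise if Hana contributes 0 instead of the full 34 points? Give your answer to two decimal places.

19.38 points

Switching from a contribution of 34 to 0 lets Hana keep an extra 34 points, but lowers the group account by 34, which costs Hana their own share of that drop: 0.43 × 34 = 14.62.
Net gain = 34 − 14.62 = 19.38. The private return per contributed unit (0.43) is below 1, so free-riding is indeed the best response regardless of what the others do.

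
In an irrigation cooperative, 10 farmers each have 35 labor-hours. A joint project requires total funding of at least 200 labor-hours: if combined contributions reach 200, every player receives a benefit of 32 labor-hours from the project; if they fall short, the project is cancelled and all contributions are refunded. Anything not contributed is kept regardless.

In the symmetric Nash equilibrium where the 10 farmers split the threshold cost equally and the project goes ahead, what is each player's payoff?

47 labor-hours

Equal share of the threshold: 200/10 = 20.
At this profile no one gains by cutting their contribution: any cut drops the total below 200, the project is cancelled, contributions are refunded, and the deviator ends with 35, which is less than 35 − 20 + 32 = 47. Contributing more than 20 just wastes the excess. So contributing exactly 20 is a best response.
Each player's payoff: 35 − 20 + 32 = 47.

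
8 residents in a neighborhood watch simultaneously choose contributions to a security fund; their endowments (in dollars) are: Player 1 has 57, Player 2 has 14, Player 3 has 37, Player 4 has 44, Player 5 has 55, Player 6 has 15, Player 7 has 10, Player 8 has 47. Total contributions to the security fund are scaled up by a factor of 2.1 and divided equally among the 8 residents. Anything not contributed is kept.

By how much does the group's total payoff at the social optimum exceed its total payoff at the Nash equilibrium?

The private return per contributed unit is 2.1/8 = 0.2625 < 1 for every player regardless of endowment, so the Nash equilibrium is zero contribution and the group total is Σ E_j = 57 + 14 + 37 + 44 + 55 + 15 + 10 + 47 = 279.
Each contributed unit returns 2.100 to the group, so the social optimum is full contribution by everyone: group total = 2.100 × 279 = 585.90.
Efficiency loss = (2.100 − 1) × 279 = 306.90.

306.90 dollars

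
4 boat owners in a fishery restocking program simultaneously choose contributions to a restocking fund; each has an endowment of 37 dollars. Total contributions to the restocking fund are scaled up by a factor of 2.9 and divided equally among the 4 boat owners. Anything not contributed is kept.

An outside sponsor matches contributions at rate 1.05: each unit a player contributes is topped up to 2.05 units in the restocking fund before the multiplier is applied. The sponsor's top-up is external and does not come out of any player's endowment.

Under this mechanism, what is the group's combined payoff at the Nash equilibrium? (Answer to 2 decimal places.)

879.86 dollars

The effective private return per unit is now 2.9 × 2.05 / 4 = 1.4863 > 1, so every player's dominant strategy flips to full contribution.
So the Nash equilibrium is full contribution by all 4; the group earns 2.9 × 2.05 × 148 = 879.86.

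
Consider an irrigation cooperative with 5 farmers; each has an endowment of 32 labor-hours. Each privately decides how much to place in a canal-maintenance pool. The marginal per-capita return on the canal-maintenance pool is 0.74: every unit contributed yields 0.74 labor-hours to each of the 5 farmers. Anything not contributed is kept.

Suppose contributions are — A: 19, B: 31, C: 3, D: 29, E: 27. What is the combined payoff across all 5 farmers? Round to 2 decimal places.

Total contributed: 19 + 31 + 3 + 29 + 27 = 109; total kept: 5 × 32 − 109 = 51.
The canal-maintenance pool pays out 0.74 × 5 × 109 = 403.30 in aggregate.
Group total = 51 + 403.30 = 454.30.

454.30 labor-hours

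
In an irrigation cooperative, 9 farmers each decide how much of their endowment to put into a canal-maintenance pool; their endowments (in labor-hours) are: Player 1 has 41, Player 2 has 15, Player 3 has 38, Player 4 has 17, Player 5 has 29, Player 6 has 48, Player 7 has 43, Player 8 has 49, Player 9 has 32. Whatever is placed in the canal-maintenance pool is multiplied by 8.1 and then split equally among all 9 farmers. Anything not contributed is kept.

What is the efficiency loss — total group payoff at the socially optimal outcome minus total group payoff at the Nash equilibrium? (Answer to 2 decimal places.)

2215.20 labor-hours

The private return per contributed unit is 8.1/9 = 0.9000 < 1 for every player regardless of endowment, so the Nash equilibrium is zero contribution and the group total is Σ E_j = 41 + 15 + 38 + 17 + 29 + 48 + 43 + 49 + 32 = 312.
Each contributed unit returns 8.100 to the group, so the social optimum is full contribution by everyone: group total = 8.100 × 312 = 2527.20.
Efficiency loss = (8.100 − 1) × 312 = 2215.20.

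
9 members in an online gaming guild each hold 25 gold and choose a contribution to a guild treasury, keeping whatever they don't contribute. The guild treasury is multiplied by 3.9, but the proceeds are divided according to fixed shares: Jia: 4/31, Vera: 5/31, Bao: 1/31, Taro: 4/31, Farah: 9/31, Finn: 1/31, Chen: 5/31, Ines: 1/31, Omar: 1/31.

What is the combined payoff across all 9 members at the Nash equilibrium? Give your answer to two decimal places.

297.50 gold

Each unit j contributes comes back to j as 3.9 × (j's share), so j prefers to contribute only if that share exceeds 1/3.9 = 0.2564; otherwise keeping the unit dominates.
The only share above 0.2564 is Farah's 9/31, contributing 25; the remaining 8 contribute 0. Total contributed: 25.
The guild treasury pays out 3.9 × 25 = 97.50 in total (split across the unequal shares, but the aggregate is all that matters for the group sum).
The 8 free-riders keep 25 each, adding 200. Group total = 200 + 97.50 = 297.50.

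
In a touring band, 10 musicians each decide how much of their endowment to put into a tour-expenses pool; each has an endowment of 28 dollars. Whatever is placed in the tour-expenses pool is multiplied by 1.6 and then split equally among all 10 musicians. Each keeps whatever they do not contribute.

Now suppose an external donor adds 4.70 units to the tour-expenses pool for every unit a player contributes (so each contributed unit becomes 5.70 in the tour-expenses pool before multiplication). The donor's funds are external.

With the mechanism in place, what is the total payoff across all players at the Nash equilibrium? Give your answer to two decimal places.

280.00 dollars

The effective private return is 1.6 × 5.70 / 10 = 0.9120, which is still under 1, so the mechanism doesn't change anyone's dominant strategy: zero contribution.
At the Nash equilibrium no one contributes; group total payoff = 10 × 28 = 280.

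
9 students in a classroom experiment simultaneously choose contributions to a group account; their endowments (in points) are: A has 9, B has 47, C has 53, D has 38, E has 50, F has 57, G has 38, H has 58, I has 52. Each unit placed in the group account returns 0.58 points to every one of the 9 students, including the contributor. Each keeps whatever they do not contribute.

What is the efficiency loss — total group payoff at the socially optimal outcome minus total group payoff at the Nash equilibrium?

The private return per contributed unit is 0.58 < 1 for everyone, so the Nash equilibrium is zero contribution and the group total is Σ E_j = 9 + 47 + 53 + 38 + 50 + 57 + 38 + 58 + 52 = 402.
Each contributed unit returns 5.220 to the group, so the social optimum is full contribution by everyone: group total = 5.220 × 402 = 2098.44.
Efficiency loss = (5.220 − 1) × 402 = 1696.44.

1696.44 points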